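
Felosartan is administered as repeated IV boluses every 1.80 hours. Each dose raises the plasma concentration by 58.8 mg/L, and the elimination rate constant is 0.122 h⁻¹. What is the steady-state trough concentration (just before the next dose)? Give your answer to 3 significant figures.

239 mg/L

Fraction remaining after one interval: e^(−kτ) = e^(−0.1220 × 1.80) = 0.8028
R = 1 / (1 − 0.8028) = 5.072
Css,max = 58.8 × 5.072 = 298.2 mg/L
Css,min = Css,max × e^(−kτ) = 298.2 × 0.8028 ≈ 239 mg/L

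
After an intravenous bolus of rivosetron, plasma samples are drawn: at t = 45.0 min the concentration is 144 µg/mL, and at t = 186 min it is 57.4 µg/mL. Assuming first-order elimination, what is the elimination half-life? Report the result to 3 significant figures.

106 minutes

k = ln(C₁/C₂) / (t₂ − t₁) = ln(144/57.4) / (186 − 45.0)
  = 0.9198 / 141.0 = 0.006523 min⁻¹
t½ = ln 2 / k = ln 2 / 0.006523 ≈ 106 minutes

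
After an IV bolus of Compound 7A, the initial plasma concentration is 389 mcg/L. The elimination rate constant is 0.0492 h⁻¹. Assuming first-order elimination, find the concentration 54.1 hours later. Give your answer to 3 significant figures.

C(t) = C₀ e^(−kt) = 389 × e^(−0.04920 × 54.1) = 389 × e^(−2.662) = 389 × 0.06983 ≈ 27.2 mcg/L

27.2 mcg/L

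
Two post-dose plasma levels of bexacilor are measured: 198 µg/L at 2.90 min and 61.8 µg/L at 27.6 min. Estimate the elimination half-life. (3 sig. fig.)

k = ln(C₁/C₂) / (t₂ − t₁) = ln(198/61.8) / (27.6 − 2.90)
  = 1.164 / 24.70 = 0.04714 min⁻¹
t½ = ln 2 / k = ln 2 / 0.04714 ≈ 14.7 minutes

14.7 minutes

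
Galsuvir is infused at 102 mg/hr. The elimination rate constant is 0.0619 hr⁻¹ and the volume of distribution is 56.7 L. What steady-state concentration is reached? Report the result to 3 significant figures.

CL = k · V = 0.0619 × 56.7 = 3.510 L/hr
Css = rate / CL = 102 / 3.510 ≈ 29.1 mg/L

29.1 mg/L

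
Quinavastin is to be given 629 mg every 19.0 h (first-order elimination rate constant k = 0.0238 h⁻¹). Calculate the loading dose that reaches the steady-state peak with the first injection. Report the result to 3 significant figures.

1730 mg

Accumulation ratio R = 1 / (1 − e^(−kτ)) = 1 / (1 − e^(−0.02380×19.0)) = 1 / (1 − 0.6362) = 2.749
Loading dose = maintenance dose × R = 629 × 2.749 ≈ 1730 mg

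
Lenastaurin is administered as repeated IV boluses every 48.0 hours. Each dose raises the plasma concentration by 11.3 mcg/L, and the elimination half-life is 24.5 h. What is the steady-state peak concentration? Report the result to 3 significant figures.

k = ln 2 / 24.5 = 0.02829 h⁻¹
Fraction remaining after one interval: e^(−kτ) = e^(−0.02829 × 48.0) = 0.2572
R = 1 / (1 − 0.2572) = 1.346
Css,max = 11.3 × 1.346 ≈ 15.2 mcg/L

15.2 mcg/L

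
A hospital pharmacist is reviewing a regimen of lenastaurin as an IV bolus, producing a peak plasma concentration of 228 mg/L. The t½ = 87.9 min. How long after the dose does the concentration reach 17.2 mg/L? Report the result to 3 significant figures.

k = ln 2 / 87.9 = 0.007886 min⁻¹
C(t) = C₀ e^(−kt)  ⇒  t = ln(C₀/C) / k
t = ln(228/17.2) / 0.007886 = 2.584 / 0.007886 ≈ 328 minutes

328 minutes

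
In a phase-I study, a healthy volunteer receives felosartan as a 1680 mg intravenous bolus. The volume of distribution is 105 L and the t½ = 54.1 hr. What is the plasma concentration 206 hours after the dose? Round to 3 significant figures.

C₀ = dose / V = 1680 / 105 = 16.00 mg/L
k = ln 2 / 54.1 = 0.01281 hr⁻¹
C(t) = C₀ e^(−kt) = 16.00 × e^(−0.01281 × 206) = 16.00 × e^(−2.639) = 16.00 × 0.07141 ≈ 1.14 mg/L

1.14 mg/L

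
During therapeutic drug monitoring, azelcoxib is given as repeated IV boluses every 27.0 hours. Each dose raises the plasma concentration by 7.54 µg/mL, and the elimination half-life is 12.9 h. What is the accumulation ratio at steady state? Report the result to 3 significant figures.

1.31

k = ln 2 / 12.9 = 0.05373 h⁻¹
Fraction remaining after one interval: e^(−kτ) = e^(−0.05373 × 27.0) = 0.2344
R = 1 / (1 − 0.2344) = 1 / 0.7656 ≈ 1.31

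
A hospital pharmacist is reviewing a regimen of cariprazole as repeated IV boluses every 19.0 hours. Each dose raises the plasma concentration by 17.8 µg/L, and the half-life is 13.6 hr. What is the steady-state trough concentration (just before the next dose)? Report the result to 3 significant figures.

10.9 µg/L

k = ln 2 / 13.6 = 0.05097 hr⁻¹
Fraction remaining after one interval: e^(−kτ) = e^(−0.05097 × 19.0) = 0.3797
R = 1 / (1 − 0.3797) = 1.612
Css,max = 17.8 × 1.612 = 28.70 µg/L
Css,min = Css,max × e^(−kτ) = 28.70 × 0.3797 ≈ 10.9 µg/L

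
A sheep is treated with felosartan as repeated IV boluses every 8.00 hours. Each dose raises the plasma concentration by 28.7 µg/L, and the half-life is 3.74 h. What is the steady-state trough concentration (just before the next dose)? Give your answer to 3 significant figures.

8.43 µg/L

k = ln 2 / 3.74 = 0.1853 h⁻¹
Fraction remaining after one interval: e^(−kτ) = e^(−0.1853 × 8.00) = 0.2270
R = 1 / (1 − 0.2270) = 1.294
Css,max = 28.7 × 1.294 = 37.13 µg/L
Css,min = Css,max × e^(−kτ) = 37.13 × 0.2270 ≈ 8.43 µg/L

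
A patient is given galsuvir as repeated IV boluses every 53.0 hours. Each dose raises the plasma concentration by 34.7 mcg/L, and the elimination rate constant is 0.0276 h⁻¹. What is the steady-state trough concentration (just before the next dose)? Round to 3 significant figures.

Fraction remaining after one interval: e^(−kτ) = e^(−0.02760 × 53.0) = 0.2316
R = 1 / (1 − 0.2316) = 1.301
Css,max = 34.7 × 1.301 = 45.16 mcg/L
Css,min = Css,max × e^(−kτ) = 45.16 × 0.2316 ≈ 10.5 mcg/L

10.5 mcg/L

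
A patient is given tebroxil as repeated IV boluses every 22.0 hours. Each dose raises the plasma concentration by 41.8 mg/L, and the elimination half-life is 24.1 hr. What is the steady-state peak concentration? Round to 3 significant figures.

k = ln 2 / 24.1 = 0.02876 hr⁻¹
Fraction remaining after one interval: e^(−kτ) = e^(−0.02876 × 22.0) = 0.5311
R = 1 / (1 − 0.5311) = 2.133
Css,max = 41.8 × 2.133 ≈ 89.2 mg/L

89.2 mg/L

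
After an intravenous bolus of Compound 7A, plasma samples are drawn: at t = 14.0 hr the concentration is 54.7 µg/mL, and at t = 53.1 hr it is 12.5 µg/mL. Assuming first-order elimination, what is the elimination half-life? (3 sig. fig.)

k = ln(C₁/C₂) / (t₂ − t₁) = ln(54.7/12.5) / (53.1 − 14.0)
  = 1.476 / 39.10 = 0.03775 hr⁻¹
t½ = ln 2 / k = ln 2 / 0.03775 ≈ 18.4 hours

18.4 hours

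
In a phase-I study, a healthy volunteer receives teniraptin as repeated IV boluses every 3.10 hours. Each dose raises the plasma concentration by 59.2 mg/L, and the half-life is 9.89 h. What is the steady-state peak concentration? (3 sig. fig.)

k = ln 2 / 9.89 = 0.07009 h⁻¹
Fraction remaining after one interval: e^(−kτ) = e^(−0.07009 × 3.10) = 0.8047
R = 1 / (1 − 0.8047) = 5.121
Css,max = 59.2 × 5.121 ≈ 303 mg/L

303 mg/L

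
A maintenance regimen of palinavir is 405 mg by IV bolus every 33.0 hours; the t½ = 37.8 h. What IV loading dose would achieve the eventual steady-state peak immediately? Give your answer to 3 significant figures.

k = ln 2 / 37.8 = 0.01834 h⁻¹
Accumulation ratio R = 1 / (1 − e^(−kτ)) = 1 / (1 − e^(−0.01834×33.0)) = 1 / (1 − 0.5460) = 2.203
Loading dose = maintenance dose × R = 405 × 2.203 ≈ 892 mg

892 mg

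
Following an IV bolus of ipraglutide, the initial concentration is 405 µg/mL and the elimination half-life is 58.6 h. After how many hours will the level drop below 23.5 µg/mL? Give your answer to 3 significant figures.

241 hours

k = ln 2 / 58.6 = 0.01183 h⁻¹
C(t) = C₀ e^(−kt)  ⇒  t = ln(C₀/C) / k
t = ln(405/23.5) / 0.01183 = 2.847 / 0.01183 ≈ 241 hours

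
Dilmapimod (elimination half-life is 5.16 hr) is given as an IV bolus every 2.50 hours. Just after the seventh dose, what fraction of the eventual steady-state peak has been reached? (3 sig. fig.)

k = ln 2 / 5.16 = 0.1343 hr⁻¹
f_n = 1 − e^(−nkτ) = 1 − e^(−7 × 0.1343 × 2.50) = 1 − e^(−2.351) = 1 − 0.09529 ≈ 0.905

0.905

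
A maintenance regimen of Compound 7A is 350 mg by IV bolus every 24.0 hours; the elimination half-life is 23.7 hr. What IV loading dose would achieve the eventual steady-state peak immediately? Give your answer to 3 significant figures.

694 mg

k = ln 2 / 23.7 = 0.02925 hr⁻¹
Accumulation ratio R = 1 / (1 − e^(−kτ)) = 1 / (1 − e^(−0.02925×24.0)) = 1 / (1 − 0.4956) = 1.983
Loading dose = maintenance dose × R = 350 × 1.983 ≈ 694 mg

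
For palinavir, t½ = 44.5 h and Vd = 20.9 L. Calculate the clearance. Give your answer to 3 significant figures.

0.326 L/h

k = ln 2 / t½ = ln 2 / 44.5 = 0.01558 h⁻¹
CL = k · V = 0.01558 × 20.9 ≈ 0.326 L/h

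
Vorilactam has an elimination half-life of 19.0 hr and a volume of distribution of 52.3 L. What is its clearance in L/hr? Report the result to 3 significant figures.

k = ln 2 / t½ = ln 2 / 19.0 = 0.03648 hr⁻¹
CL = k · V = 0.03648 × 52.3 ≈ 1.91 L/hr

1.91 L/hr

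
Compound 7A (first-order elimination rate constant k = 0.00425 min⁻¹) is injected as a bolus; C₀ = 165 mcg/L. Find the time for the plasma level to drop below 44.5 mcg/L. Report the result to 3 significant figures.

C(t) = C₀ e^(−kt)  ⇒  t = ln(C₀/C) / k
t = ln(165/44.5) / 0.004250 = 1.310 / 0.004250 ≈ 308 minutes

308 minutes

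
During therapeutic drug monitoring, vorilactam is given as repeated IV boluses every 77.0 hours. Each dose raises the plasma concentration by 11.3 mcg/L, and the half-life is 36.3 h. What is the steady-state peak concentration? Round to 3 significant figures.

14.7 mcg/L

k = ln 2 / 36.3 = 0.01909 h⁻¹
Fraction remaining after one interval: e^(−kτ) = e^(−0.01909 × 77.0) = 0.2299
R = 1 / (1 − 0.2299) = 1.298
Css,max = 11.3 × 1.298 ≈ 14.7 mcg/L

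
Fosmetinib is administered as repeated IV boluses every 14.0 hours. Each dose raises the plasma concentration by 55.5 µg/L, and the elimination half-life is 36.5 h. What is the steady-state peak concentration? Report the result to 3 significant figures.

238 µg/L

k = ln 2 / 36.5 = 0.01899 h⁻¹
Fraction remaining after one interval: e^(−kτ) = e^(−0.01899 × 14.0) = 0.7665
R = 1 / (1 − 0.7665) = 4.283
Css,max = 55.5 × 4.283 ≈ 238 µg/L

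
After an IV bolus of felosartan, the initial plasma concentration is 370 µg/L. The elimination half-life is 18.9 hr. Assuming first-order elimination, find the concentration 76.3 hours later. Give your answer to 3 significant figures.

22.5 µg/L

k = ln 2 / 18.9 = 0.03667 hr⁻¹
76.3 hr is 4.037 half-lives, so C = 370 × (1/2)^4.037 = 370 × 0.06092 ≈ 22.5 µg/L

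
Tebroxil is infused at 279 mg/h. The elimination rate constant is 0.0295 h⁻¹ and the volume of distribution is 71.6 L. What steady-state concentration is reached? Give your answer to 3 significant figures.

CL = k · V = 0.0295 × 71.6 = 2.112 L/h
Css = rate / CL = 279 / 2.112 ≈ 132 mg/L

132 mg/L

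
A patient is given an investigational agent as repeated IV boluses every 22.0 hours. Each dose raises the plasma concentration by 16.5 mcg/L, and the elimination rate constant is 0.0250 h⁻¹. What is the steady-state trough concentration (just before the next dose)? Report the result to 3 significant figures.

22.5 mcg/L

Fraction remaining after one interval: e^(−kτ) = e^(−0.02500 × 22.0) = 0.5769
R = 1 / (1 − 0.5769) = 2.364
Css,max = 16.5 × 2.364 = 39.00 mcg/L
Css,min = Css,max × e^(−kτ) = 39.00 × 0.5769 ≈ 22.5 mcg/L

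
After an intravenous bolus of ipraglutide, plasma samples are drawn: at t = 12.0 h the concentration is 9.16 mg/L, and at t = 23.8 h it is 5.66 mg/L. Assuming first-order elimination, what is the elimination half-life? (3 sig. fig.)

k = ln(C₁/C₂) / (t₂ − t₁) = ln(9.16/5.66) / (23.8 − 12.0)
  = 0.4814 / 11.80 = 0.04080 h⁻¹
t½ = ln 2 / k = ln 2 / 0.04080 ≈ 17.0 hours

17.0 hours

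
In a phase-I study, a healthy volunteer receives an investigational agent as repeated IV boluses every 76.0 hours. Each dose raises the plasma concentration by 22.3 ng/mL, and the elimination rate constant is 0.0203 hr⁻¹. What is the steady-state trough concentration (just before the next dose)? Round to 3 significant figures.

Fraction remaining after one interval: e^(−kτ) = e^(−0.02030 × 76.0) = 0.2138
R = 1 / (1 − 0.2138) = 1.272
Css,max = 22.3 × 1.272 = 28.36 ng/mL
Css,min = Css,max × e^(−kτ) = 28.36 × 0.2138 ≈ 6.06 ng/mL

6.06 ng/mL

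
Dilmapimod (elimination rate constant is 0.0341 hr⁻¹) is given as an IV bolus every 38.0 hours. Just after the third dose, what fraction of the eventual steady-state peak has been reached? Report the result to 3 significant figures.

f_n = 1 − e^(−nkτ) = 1 − e^(−3 × 0.03410 × 38.0) = 1 − e^(−3.887) = 1 − 0.02050 ≈ 0.980

0.980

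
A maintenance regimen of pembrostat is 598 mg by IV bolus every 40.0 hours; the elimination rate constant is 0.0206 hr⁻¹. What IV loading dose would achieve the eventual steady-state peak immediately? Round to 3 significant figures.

Accumulation ratio R = 1 / (1 − e^(−kτ)) = 1 / (1 − e^(−0.02060×40.0)) = 1 / (1 − 0.4387) = 1.781
Loading dose = maintenance dose × R = 598 × 1.781 ≈ 1070 mg

1070 mg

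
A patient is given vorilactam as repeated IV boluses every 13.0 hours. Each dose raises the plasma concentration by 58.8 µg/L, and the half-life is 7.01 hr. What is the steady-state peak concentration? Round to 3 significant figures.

k = ln 2 / 7.01 = 0.09888 hr⁻¹
Fraction remaining after one interval: e^(−kτ) = e^(−0.09888 × 13.0) = 0.2765
R = 1 / (1 − 0.2765) = 1.382
Css,max = 58.8 × 1.382 ≈ 81.3 µg/L

81.3 µg/L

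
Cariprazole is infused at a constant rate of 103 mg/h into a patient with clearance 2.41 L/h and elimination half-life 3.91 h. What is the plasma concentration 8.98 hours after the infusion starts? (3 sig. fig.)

34.0 mg/L

Css = rate / CL = 103 / 2.41 = 42.74 mg/L
k = ln 2 / 3.91 = 0.1773 h⁻¹
C(t) = Css (1 − e^(−kt)) = 42.74 × (1 − e^(−1.592)) = 42.74 × 0.7965 ≈ 34.0 mg/L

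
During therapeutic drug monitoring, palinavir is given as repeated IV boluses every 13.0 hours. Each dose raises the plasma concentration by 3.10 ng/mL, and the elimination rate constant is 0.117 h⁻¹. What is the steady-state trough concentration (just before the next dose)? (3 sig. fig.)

0.867 ng/mL

Fraction remaining after one interval: e^(−kτ) = e^(−0.1170 × 13.0) = 0.2185
R = 1 / (1 − 0.2185) = 1.280
Css,max = 3.10 × 1.280 = 3.967 ng/mL
Css,min = Css,max × e^(−kτ) = 3.967 × 0.2185 ≈ 0.867 ng/mL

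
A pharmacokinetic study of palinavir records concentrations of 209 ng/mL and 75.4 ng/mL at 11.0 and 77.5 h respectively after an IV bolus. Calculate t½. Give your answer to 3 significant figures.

k = ln(C₁/C₂) / (t₂ − t₁) = ln(209/75.4) / (77.5 − 11.0)
  = 1.020 / 66.50 = 0.01533 h⁻¹
t½ = ln 2 / k = ln 2 / 0.01533 ≈ 45.2 hours

45.2 hours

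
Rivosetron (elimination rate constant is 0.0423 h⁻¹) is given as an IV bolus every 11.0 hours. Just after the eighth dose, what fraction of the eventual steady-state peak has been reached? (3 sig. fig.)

0.976

f_n = 1 − e^(−nkτ) = 1 − e^(−8 × 0.04230 × 11.0) = 1 − e^(−3.722) = 1 − 0.02418 ≈ 0.976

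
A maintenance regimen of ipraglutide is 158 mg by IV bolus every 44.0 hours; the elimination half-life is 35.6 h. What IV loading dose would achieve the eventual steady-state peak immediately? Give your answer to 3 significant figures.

k = ln 2 / 35.6 = 0.01947 h⁻¹
Accumulation ratio R = 1 / (1 − e^(−kτ)) = 1 / (1 − e^(−0.01947×44.0)) = 1 / (1 − 0.4246) = 1.738
Loading dose = maintenance dose × R = 158 × 1.738 ≈ 275 mg

275 mg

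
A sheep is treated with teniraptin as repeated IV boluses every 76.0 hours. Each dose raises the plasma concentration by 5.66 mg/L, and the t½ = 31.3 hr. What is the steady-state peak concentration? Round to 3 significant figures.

6.95 mg/L

k = ln 2 / 31.3 = 0.02215 hr⁻¹
Fraction remaining after one interval: e^(−kτ) = e^(−0.02215 × 76.0) = 0.1858
R = 1 / (1 − 0.1858) = 1.228
Css,max = 5.66 × 1.228 ≈ 6.95 mg/L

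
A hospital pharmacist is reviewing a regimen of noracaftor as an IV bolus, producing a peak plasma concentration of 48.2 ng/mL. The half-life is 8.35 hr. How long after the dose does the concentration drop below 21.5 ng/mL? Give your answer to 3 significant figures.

k = ln 2 / 8.35 = 0.08301 hr⁻¹
C(t) = C₀ e^(−kt)  ⇒  t = ln(C₀/C) / k
t = ln(48.2/21.5) / 0.08301 = 0.8073 / 0.08301 ≈ 9.73 hours

9.73 hours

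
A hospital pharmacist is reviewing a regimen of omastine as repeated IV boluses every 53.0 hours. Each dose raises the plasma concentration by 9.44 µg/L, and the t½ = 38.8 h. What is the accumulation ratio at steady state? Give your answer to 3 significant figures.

k = ln 2 / 38.8 = 0.01786 h⁻¹
Fraction remaining after one interval: e^(−kτ) = e^(−0.01786 × 53.0) = 0.3880
R = 1 / (1 − 0.3880) = 1 / 0.6120 ≈ 1.63

1.63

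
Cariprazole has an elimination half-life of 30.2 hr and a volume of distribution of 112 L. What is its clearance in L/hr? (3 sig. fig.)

2.57 L/hr

k = ln 2 / t½ = ln 2 / 30.2 = 0.02295 hr⁻¹
CL = k · V = 0.02295 × 112 ≈ 2.57 L/hr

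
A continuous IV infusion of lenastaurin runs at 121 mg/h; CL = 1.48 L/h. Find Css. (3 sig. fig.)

81.8 µg/mL

Css = infusion rate / CL = 121 / 1.48 ≈ 81.8 µg/mL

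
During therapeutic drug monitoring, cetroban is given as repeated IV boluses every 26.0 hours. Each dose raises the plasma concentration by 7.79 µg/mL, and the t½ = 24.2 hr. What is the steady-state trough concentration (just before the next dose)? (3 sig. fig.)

7.04 µg/mL

k = ln 2 / 24.2 = 0.02864 hr⁻¹
Fraction remaining after one interval: e^(−kτ) = e^(−0.02864 × 26.0) = 0.4749
R = 1 / (1 − 0.4749) = 1.904
Css,max = 7.79 × 1.904 = 14.83 µg/mL
Css,min = Css,max × e^(−kτ) = 14.83 × 0.4749 ≈ 7.04 µg/mL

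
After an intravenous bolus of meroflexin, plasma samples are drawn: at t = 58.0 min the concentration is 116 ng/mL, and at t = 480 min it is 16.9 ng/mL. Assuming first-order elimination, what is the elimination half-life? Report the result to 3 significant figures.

k = ln(C₁/C₂) / (t₂ − t₁) = ln(116/16.9) / (480 − 58.0)
  = 1.926 / 422.0 = 0.004565 min⁻¹
t½ = ln 2 / k = ln 2 / 0.004565 ≈ 152 minutes

152 minutes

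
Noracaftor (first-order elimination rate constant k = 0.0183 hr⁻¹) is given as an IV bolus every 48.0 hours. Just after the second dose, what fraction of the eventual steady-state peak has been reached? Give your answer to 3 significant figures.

f_n = 1 − e^(−nkτ) = 1 − e^(−2 × 0.01830 × 48.0) = 1 − e^(−1.757) = 1 − 0.1726 ≈ 0.827

0.827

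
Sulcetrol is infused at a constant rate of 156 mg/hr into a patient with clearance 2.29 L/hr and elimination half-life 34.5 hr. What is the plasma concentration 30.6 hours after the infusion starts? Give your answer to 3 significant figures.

Css = rate / CL = 156 / 2.29 = 68.12 mg/L
k = ln 2 / 34.5 = 0.02009 hr⁻¹
C(t) = Css (1 − e^(−kt)) = 68.12 × (1 − e^(−0.6148)) = 68.12 × 0.4592 ≈ 31.3 mg/L

31.3 mg/L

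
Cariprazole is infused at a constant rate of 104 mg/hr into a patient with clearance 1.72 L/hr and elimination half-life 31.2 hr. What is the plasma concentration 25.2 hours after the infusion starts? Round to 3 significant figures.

25.9 µg/mL

Css = rate / CL = 104 / 1.72 = 60.47 µg/mL
k = ln 2 / 31.2 = 0.02222 hr⁻¹
C(t) = Css (1 − e^(−kt)) = 60.47 × (1 − e^(−0.5598)) = 60.47 × 0.4287 ≈ 25.9 µg/mL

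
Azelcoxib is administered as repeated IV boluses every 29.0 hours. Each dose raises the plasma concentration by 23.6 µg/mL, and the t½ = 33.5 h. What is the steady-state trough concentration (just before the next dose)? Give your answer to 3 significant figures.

28.7 µg/mL

k = ln 2 / 33.5 = 0.02069 h⁻¹
Fraction remaining after one interval: e^(−kτ) = e^(−0.02069 × 29.0) = 0.5488
R = 1 / (1 − 0.5488) = 2.216
Css,max = 23.6 × 2.216 = 52.30 µg/mL
Css,min = Css,max × e^(−kτ) = 52.30 × 0.5488 ≈ 28.7 µg/mL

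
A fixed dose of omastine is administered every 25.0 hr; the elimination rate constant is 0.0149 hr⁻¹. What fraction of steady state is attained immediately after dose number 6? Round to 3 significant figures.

f_n = 1 − e^(−nkτ) = 1 − e^(−6 × 0.01490 × 25.0) = 1 − e^(−2.235) = 1 − 0.1070 ≈ 0.893

0.893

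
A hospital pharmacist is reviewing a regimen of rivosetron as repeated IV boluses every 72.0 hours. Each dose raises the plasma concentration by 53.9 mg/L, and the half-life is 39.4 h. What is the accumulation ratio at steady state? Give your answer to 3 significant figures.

1.39

k = ln 2 / 39.4 = 0.01759 h⁻¹
Fraction remaining after one interval: e^(−kτ) = e^(−0.01759 × 72.0) = 0.2818
R = 1 / (1 − 0.2818) = 1 / 0.7182 ≈ 1.39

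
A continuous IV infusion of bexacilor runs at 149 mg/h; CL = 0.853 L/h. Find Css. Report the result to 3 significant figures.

Css = infusion rate / CL = 149 / 0.853 ≈ 175 µg/mL

175 µg/mL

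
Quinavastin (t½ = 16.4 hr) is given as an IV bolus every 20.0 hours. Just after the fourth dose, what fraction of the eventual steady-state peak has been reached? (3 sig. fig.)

k = ln 2 / 16.4 = 0.04227 hr⁻¹
f_n = 1 − e^(−nkτ) = 1 − e^(−4 × 0.04227 × 20.0) = 1 − e^(−3.381) = 1 − 0.03401 ≈ 0.966

0.966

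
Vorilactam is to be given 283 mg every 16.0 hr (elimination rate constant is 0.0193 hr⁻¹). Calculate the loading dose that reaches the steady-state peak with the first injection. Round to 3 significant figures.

1070 mg

Accumulation ratio R = 1 / (1 − e^(−kτ)) = 1 / (1 − e^(−0.01930×16.0)) = 1 / (1 − 0.7343) = 3.764
Loading dose = maintenance dose × R = 283 × 3.764 ≈ 1070 mg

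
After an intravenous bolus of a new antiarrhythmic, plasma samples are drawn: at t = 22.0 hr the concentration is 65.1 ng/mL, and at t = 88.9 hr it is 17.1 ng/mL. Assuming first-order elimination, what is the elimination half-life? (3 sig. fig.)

k = ln(C₁/C₂) / (t₂ − t₁) = ln(65.1/17.1) / (88.9 − 22.0)
  = 1.337 / 66.90 = 0.01998 hr⁻¹
t½ = ln 2 / k = ln 2 / 0.01998 ≈ 34.7 hours

34.7 hours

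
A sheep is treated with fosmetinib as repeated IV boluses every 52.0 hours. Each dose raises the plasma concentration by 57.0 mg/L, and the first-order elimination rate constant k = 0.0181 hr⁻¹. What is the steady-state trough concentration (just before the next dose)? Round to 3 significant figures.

36.5 mg/L

Fraction remaining after one interval: e^(−kτ) = e^(−0.01810 × 52.0) = 0.3902
R = 1 / (1 − 0.3902) = 1.640
Css,max = 57.0 × 1.640 = 93.47 mg/L
Css,min = Css,max × e^(−kτ) = 93.47 × 0.3902 ≈ 36.5 mg/L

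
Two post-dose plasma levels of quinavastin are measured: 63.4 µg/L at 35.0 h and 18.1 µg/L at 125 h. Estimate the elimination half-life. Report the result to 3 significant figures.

49.8 hours

k = ln(C₁/C₂) / (t₂ − t₁) = ln(63.4/18.1) / (125 − 35.0)
  = 1.254 / 90.00 = 0.01393 h⁻¹
t½ = ln 2 / k = ln 2 / 0.01393 ≈ 49.8 hours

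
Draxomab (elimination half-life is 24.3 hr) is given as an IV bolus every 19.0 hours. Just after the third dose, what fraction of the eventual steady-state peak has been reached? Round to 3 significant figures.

k = ln 2 / 24.3 = 0.02852 hr⁻¹
f_n = 1 − e^(−nkτ) = 1 − e^(−3 × 0.02852 × 19.0) = 1 − e^(−1.626) = 1 − 0.1967 ≈ 0.803

0.803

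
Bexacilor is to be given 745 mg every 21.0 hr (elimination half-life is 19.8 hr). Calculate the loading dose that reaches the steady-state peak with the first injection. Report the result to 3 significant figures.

1430 mg

k = ln 2 / 19.8 = 0.03501 hr⁻¹
Accumulation ratio R = 1 / (1 − e^(−kτ)) = 1 / (1 − e^(−0.03501×21.0)) = 1 / (1 − 0.4794) = 1.921
Loading dose = maintenance dose × R = 745 × 1.921 ≈ 1430 mg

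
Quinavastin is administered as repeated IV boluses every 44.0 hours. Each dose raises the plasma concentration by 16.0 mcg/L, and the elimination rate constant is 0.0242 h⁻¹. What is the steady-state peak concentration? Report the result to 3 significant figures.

24.4 mcg/L

Fraction remaining after one interval: e^(−kτ) = e^(−0.02420 × 44.0) = 0.3448
R = 1 / (1 − 0.3448) = 1.526
Css,max = 16.0 × 1.526 ≈ 24.4 mcg/L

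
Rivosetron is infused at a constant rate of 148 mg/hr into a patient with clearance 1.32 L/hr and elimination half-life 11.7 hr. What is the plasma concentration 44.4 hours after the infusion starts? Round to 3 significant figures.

Css = rate / CL = 148 / 1.32 = 112.1 µg/mL
k = ln 2 / 11.7 = 0.05924 hr⁻¹
C(t) = Css (1 − e^(−kt)) = 112.1 × (1 − e^(−2.630)) = 112.1 × 0.9280 ≈ 104 µg/mL

104 µg/mL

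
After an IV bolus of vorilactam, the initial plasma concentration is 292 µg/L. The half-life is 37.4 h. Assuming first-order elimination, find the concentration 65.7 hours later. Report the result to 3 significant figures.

86.4 µg/L

k = ln 2 / 37.4 = 0.01853 h⁻¹
65.7 h is 1.757 half-lives, so C = 292 × (1/2)^1.757 = 292 × 0.2959 ≈ 86.4 µg/L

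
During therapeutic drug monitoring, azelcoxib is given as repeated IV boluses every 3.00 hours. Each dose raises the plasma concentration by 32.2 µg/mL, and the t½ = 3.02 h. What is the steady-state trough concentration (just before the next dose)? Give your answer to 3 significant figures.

32.5 µg/mL

k = ln 2 / 3.02 = 0.2295 h⁻¹
Fraction remaining after one interval: e^(−kτ) = e^(−0.2295 × 3.00) = 0.5023
R = 1 / (1 − 0.5023) = 2.009
Css,max = 32.2 × 2.009 = 64.70 µg/mL
Css,min = Css,max × e^(−kτ) = 64.70 × 0.5023 ≈ 32.5 µg/mL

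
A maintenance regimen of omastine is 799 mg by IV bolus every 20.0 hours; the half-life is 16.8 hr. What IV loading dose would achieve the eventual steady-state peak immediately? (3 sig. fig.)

1420 mg

k = ln 2 / 16.8 = 0.04126 hr⁻¹
Accumulation ratio R = 1 / (1 − e^(−kτ)) = 1 / (1 − e^(−0.04126×20.0)) = 1 / (1 − 0.4382) = 1.780
Loading dose = maintenance dose × R = 799 × 1.780 ≈ 1420 mg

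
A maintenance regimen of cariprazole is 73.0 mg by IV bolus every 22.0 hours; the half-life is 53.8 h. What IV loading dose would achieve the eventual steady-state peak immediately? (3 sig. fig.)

296 mg

k = ln 2 / 53.8 = 0.01288 h⁻¹
Accumulation ratio R = 1 / (1 − e^(−kτ)) = 1 / (1 − e^(−0.01288×22.0)) = 1 / (1 − 0.7532) = 4.052
Loading dose = maintenance dose × R = 73.0 × 4.052 ≈ 296 mg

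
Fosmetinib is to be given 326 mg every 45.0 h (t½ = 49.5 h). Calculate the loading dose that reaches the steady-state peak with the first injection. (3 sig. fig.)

k = ln 2 / 49.5 = 0.01400 h⁻¹
Accumulation ratio R = 1 / (1 − e^(−kτ)) = 1 / (1 − e^(−0.01400×45.0)) = 1 / (1 − 0.5325) = 2.139
Loading dose = maintenance dose × R = 326 × 2.139 ≈ 697 mg

697 mg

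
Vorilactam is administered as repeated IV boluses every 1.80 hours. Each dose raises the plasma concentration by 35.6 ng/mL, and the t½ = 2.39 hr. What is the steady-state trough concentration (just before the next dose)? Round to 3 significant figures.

51.9 ng/mL

k = ln 2 / 2.39 = 0.2900 hr⁻¹
Fraction remaining after one interval: e^(−kτ) = e^(−0.2900 × 1.80) = 0.5933
R = 1 / (1 − 0.5933) = 2.459
Css,max = 35.6 × 2.459 = 87.54 ng/mL
Css,min = Css,max × e^(−kτ) = 87.54 × 0.5933 ≈ 51.9 ng/mL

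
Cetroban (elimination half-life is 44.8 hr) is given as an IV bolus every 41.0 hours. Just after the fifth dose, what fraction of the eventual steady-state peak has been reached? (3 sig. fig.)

0.958

k = ln 2 / 44.8 = 0.01547 hr⁻¹
f_n = 1 − e^(−nkτ) = 1 − e^(−5 × 0.01547 × 41.0) = 1 − e^(−3.172) = 1 − 0.04193 ≈ 0.958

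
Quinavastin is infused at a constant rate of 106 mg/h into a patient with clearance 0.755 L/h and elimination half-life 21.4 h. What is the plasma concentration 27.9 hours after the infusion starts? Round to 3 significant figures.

Css = rate / CL = 106 / 0.755 = 140.4 µg/mL
k = ln 2 / 21.4 = 0.03239 h⁻¹
C(t) = Css (1 − e^(−kt)) = 140.4 × (1 − e^(−0.9037)) = 140.4 × 0.5949 ≈ 83.5 µg/mL

83.5 µg/mL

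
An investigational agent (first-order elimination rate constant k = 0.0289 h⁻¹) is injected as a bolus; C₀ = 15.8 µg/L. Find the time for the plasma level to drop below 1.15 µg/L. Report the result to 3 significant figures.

90.7 hours

C(t) = C₀ e^(−kt)  ⇒  t = ln(C₀/C) / k
t = ln(15.8/1.15) / 0.02890 = 2.620 / 0.02890 ≈ 90.7 hours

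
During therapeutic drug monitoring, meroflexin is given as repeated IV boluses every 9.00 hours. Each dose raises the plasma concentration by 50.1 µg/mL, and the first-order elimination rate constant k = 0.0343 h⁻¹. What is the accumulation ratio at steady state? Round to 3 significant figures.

Fraction remaining after one interval: e^(−kτ) = e^(−0.03430 × 9.00) = 0.7344
R = 1 / (1 − 0.7344) = 1 / 0.2656 ≈ 3.77

3.77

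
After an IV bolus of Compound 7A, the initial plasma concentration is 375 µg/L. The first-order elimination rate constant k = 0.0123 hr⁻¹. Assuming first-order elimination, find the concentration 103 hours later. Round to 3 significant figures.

106 µg/L

C(t) = C₀ e^(−kt) = 375 × e^(−0.01230 × 103) = 375 × e^(−1.267) = 375 × 0.2817 ≈ 106 µg/L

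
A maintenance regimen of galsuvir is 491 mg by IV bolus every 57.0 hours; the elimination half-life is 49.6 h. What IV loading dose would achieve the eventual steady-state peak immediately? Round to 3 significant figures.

894 mg

k = ln 2 / 49.6 = 0.01397 h⁻¹
Accumulation ratio R = 1 / (1 − e^(−kτ)) = 1 / (1 − e^(−0.01397×57.0)) = 1 / (1 − 0.4509) = 1.821
Loading dose = maintenance dose × R = 491 × 1.821 ≈ 894 mg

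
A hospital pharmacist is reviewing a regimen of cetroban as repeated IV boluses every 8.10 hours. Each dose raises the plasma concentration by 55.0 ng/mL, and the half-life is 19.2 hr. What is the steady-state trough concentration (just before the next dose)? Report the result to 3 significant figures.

k = ln 2 / 19.2 = 0.03610 hr⁻¹
Fraction remaining after one interval: e^(−kτ) = e^(−0.03610 × 8.10) = 0.7465
R = 1 / (1 − 0.7465) = 3.944
Css,max = 55.0 × 3.944 = 216.9 ng/mL
Css,min = Css,max × e^(−kτ) = 216.9 × 0.7465 ≈ 162 ng/mL

162 ng/mL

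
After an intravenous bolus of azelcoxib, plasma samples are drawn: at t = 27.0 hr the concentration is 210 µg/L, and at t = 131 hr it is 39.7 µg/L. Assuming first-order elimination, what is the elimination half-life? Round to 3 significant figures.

k = ln(C₁/C₂) / (t₂ − t₁) = ln(210/39.7) / (131 − 27.0)
  = 1.666 / 104.0 = 0.01602 hr⁻¹
t½ = ln 2 / k = ln 2 / 0.01602 ≈ 43.3 hours

43.3 hours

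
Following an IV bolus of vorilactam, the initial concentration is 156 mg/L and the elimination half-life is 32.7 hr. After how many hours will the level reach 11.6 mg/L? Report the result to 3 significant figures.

123 hours

k = ln 2 / 32.7 = 0.02120 hr⁻¹
C(t) = C₀ e^(−kt)  ⇒  t = ln(C₀/C) / k
t = ln(156/11.6) / 0.02120 = 2.599 / 0.02120 ≈ 123 hours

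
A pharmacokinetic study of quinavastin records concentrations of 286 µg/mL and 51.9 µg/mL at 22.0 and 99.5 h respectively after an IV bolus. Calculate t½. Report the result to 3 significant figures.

31.5 hours

k = ln(C₁/C₂) / (t₂ − t₁) = ln(286/51.9) / (99.5 − 22.0)
  = 1.707 / 77.50 = 0.02202 h⁻¹
t½ = ln 2 / k = ln 2 / 0.02202 ≈ 31.5 hours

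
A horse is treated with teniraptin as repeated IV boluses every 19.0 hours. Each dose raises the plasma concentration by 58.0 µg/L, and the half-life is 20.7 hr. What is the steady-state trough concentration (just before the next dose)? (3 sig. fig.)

65.2 µg/L

k = ln 2 / 20.7 = 0.03349 hr⁻¹
Fraction remaining after one interval: e^(−kτ) = e^(−0.03349 × 19.0) = 0.5293
R = 1 / (1 − 0.5293) = 2.124
Css,max = 58.0 × 2.124 = 123.2 µg/L
Css,min = Css,max × e^(−kτ) = 123.2 × 0.5293 ≈ 65.2 µg/L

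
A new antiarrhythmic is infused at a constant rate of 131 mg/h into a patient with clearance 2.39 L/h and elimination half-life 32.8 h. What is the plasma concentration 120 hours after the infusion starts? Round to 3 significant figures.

Css = rate / CL = 131 / 2.39 = 54.81 mg/L
k = ln 2 / 32.8 = 0.02113 h⁻¹
C(t) = Css (1 − e^(−kt)) = 54.81 × (1 − e^(−2.536)) = 54.81 × 0.9208 ≈ 50.5 mg/L

50.5 mg/L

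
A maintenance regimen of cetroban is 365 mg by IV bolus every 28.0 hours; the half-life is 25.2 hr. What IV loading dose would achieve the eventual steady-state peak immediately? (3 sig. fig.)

680 mg

k = ln 2 / 25.2 = 0.02751 hr⁻¹
Accumulation ratio R = 1 / (1 − e^(−kτ)) = 1 / (1 − e^(−0.02751×28.0)) = 1 / (1 − 0.4629) = 1.862
Loading dose = maintenance dose × R = 365 × 1.862 ≈ 680 mg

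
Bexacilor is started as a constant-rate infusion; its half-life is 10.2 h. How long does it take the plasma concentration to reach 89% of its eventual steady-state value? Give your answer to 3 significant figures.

32.5 hours

k = ln 2 / 10.2 = 0.06796 h⁻¹
f = 1 − e^(−kt)  ⇒  t = −ln(1 − f) / k
t = −ln(1 − 0.89) / 0.06796 = 2.207 / 0.06796 ≈ 32.5 hours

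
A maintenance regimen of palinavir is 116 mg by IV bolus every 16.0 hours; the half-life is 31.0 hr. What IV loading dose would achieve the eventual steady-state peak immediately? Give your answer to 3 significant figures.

k = ln 2 / 31.0 = 0.02236 hr⁻¹
Accumulation ratio R = 1 / (1 − e^(−kτ)) = 1 / (1 − e^(−0.02236×16.0)) = 1 / (1 − 0.6992) = 3.325
Loading dose = maintenance dose × R = 116 × 3.325 ≈ 386 mg

386 mg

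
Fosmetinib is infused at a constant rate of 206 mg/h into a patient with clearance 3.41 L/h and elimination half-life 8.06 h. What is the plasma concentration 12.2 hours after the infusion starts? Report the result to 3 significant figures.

Css = rate / CL = 206 / 3.41 = 60.41 µg/mL
k = ln 2 / 8.06 = 0.08600 h⁻¹
C(t) = Css (1 − e^(−kt)) = 60.41 × (1 − e^(−1.049)) = 60.41 × 0.6498 ≈ 39.3 µg/mL

39.3 µg/mL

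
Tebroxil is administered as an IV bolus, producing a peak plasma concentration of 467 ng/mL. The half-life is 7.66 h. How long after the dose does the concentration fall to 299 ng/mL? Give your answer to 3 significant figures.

k = ln 2 / 7.66 = 0.09049 h⁻¹
C(t) = C₀ e^(−kt)  ⇒  t = ln(C₀/C) / k
t = ln(467/299) / 0.09049 = 0.4459 / 0.09049 ≈ 4.93 hours

4.93 hours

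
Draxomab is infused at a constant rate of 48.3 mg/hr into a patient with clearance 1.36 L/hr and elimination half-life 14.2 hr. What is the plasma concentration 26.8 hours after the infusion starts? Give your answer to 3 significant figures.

25.9 mg/L

Css = rate / CL = 48.3 / 1.36 = 35.51 mg/L
k = ln 2 / 14.2 = 0.04881 hr⁻¹
C(t) = Css (1 − e^(−kt)) = 35.51 × (1 − e^(−1.308)) = 35.51 × 0.7297 ≈ 25.9 mg/L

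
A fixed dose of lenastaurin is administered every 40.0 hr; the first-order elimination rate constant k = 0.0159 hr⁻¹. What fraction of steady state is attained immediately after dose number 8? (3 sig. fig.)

0.994

f_n = 1 − e^(−nkτ) = 1 − e^(−8 × 0.01590 × 40.0) = 1 − e^(−5.088) = 1 − 0.006170 ≈ 0.994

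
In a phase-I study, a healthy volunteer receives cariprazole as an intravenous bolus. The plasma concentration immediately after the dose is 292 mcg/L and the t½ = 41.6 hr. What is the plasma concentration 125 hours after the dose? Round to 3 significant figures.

36.4 mcg/L

k = ln 2 / 41.6 = 0.01666 hr⁻¹
C(t) = C₀ e^(−kt) = 292 × e^(−0.01666 × 125) = 292 × e^(−2.083) = 292 × 0.1246 ≈ 36.4 mcg/L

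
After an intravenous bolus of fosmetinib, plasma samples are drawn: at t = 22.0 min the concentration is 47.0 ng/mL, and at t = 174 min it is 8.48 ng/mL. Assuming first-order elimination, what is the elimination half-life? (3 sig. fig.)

61.5 minutes

k = ln(C₁/C₂) / (t₂ − t₁) = ln(47.0/8.48) / (174 − 22.0)
  = 1.712 / 152.0 = 0.01127 min⁻¹
t½ = ln 2 / k = ln 2 / 0.01127 ≈ 61.5 minutes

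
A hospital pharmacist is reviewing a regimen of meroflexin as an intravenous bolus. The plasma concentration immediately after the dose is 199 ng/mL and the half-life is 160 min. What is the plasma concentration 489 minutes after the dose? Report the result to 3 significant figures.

k = ln 2 / 160 = 0.004332 min⁻¹
C(t) = C₀ e^(−kt) = 199 × e^(−0.004332 × 489) = 199 × e^(−2.118) = 199 × 0.1202 ≈ 23.9 ng/mL

23.9 ng/mL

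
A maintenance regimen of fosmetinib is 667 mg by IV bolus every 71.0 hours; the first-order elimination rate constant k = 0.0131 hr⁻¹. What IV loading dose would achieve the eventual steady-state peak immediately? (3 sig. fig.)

Accumulation ratio R = 1 / (1 − e^(−kτ)) = 1 / (1 − e^(−0.01310×71.0)) = 1 / (1 − 0.3945) = 1.652
Loading dose = maintenance dose × R = 667 × 1.652 ≈ 1100 mg

1100 mg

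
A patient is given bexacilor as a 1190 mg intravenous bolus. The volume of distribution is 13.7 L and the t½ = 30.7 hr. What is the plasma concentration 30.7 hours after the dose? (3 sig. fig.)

C₀ = dose / V = 1190 / 13.7 = 86.86 µg/mL
k = ln 2 / 30.7 = 0.02258 hr⁻¹
C(t) = C₀ e^(−kt) = 86.86 × e^(−0.02258 × 30.7) = 86.86 × e^(−0.6931) = 86.86 × 0.5000 ≈ 43.4 µg/mL

43.4 µg/mL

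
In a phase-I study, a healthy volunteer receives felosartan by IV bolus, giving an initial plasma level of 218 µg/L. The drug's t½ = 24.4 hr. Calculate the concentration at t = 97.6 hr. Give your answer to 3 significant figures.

13.6 µg/L

k = ln 2 / 24.4 = 0.02841 hr⁻¹
97.6 hr is 4.000 half-lives, so C = 218 × (1/2)^4.000 = 218 × 0.06250 ≈ 13.6 µg/L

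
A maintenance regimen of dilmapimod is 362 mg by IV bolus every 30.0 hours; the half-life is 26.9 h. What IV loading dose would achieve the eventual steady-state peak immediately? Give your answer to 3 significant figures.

672 mg

k = ln 2 / 26.9 = 0.02577 h⁻¹
Accumulation ratio R = 1 / (1 − e^(−kτ)) = 1 / (1 − e^(−0.02577×30.0)) = 1 / (1 − 0.4616) = 1.857
Loading dose = maintenance dose × R = 362 × 1.857 ≈ 672 mg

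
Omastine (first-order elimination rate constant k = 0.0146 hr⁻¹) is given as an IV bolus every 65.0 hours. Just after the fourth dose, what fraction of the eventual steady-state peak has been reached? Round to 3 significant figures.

0.978

f_n = 1 − e^(−nkτ) = 1 − e^(−4 × 0.01460 × 65.0) = 1 − e^(−3.796) = 1 − 0.02246 ≈ 0.978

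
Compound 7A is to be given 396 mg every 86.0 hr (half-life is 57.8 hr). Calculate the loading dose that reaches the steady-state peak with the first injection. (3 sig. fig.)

k = ln 2 / 57.8 = 0.01199 hr⁻¹
Accumulation ratio R = 1 / (1 − e^(−kτ)) = 1 / (1 − e^(−0.01199×86.0)) = 1 / (1 − 0.3565) = 1.554
Loading dose = maintenance dose × R = 396 × 1.554 ≈ 615 mg

615 mg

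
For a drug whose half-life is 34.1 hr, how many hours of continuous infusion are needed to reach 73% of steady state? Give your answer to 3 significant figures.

k = ln 2 / 34.1 = 0.02033 hr⁻¹
f = 1 − e^(−kt)  ⇒  t = −ln(1 − f) / k
t = −ln(1 − 0.73) / 0.02033 = 1.309 / 0.02033 ≈ 64.4 hours

64.4 hours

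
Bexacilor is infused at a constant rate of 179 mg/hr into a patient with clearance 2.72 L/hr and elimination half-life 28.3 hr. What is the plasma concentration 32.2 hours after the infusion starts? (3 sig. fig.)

35.9 mg/L

Css = rate / CL = 179 / 2.72 = 65.81 mg/L
k = ln 2 / 28.3 = 0.02449 hr⁻¹
C(t) = Css (1 − e^(−kt)) = 65.81 × (1 − e^(−0.7887)) = 65.81 × 0.5456 ≈ 35.9 mg/L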